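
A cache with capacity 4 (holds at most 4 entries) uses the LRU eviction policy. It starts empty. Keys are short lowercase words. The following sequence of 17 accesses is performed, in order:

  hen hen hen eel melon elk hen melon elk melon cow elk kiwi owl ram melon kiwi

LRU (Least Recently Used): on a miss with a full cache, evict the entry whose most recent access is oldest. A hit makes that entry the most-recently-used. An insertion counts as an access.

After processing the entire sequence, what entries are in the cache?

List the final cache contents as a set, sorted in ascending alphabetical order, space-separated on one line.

Answer: kiwi melon owl ram

Derivation:
LRU simulation (capacity=4):
  1. access hen: MISS. Cache (LRU->MRU): [hen]
  2. access hen: HIT. Cache (LRU->MRU): [hen]
  3. access hen: HIT. Cache (LRU->MRU): [hen]
  4. access eel: MISS. Cache (LRU->MRU): [hen eel]
  5. access melon: MISS. Cache (LRU->MRU): [hen eel melon]
  6. access elk: MISS. Cache (LRU->MRU): [hen eel melon elk]
  7. access hen: HIT. Cache (LRU->MRU): [eel melon elk hen]
  8. access melon: HIT. Cache (LRU->MRU): [eel elk hen melon]
  9. access elk: HIT. Cache (LRU->MRU): [eel hen melon elk]
  10. access melon: HIT. Cache (LRU->MRU): [eel hen elk melon]
  11. access cow: MISS, evict eel. Cache (LRU->MRU): [hen elk melon cow]
  12. access elk: HIT. Cache (LRU->MRU): [hen melon cow elk]
  13. access kiwi: MISS, evict hen. Cache (LRU->MRU): [melon cow elk kiwi]
  14. access owl: MISS, evict melon. Cache (LRU->MRU): [cow elk kiwi owl]
  15. access ram: MISS, evict cow. Cache (LRU->MRU): [elk kiwi owl ram]
  16. access melon: MISS, evict elk. Cache (LRU->MRU): [kiwi owl ram melon]
  17. access kiwi: HIT. Cache (LRU->MRU): [owl ram melon kiwi]
Total: 8 hits, 9 misses, 5 evictions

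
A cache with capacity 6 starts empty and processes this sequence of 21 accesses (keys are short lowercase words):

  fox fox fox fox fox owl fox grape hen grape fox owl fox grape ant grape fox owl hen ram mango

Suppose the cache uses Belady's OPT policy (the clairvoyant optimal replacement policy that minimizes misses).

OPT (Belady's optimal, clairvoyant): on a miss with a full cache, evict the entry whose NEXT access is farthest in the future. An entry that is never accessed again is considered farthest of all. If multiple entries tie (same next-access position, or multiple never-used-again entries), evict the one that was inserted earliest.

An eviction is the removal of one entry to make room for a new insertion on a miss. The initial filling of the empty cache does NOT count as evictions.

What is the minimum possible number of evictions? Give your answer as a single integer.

Answer: 1

Derivation:
OPT (Belady) simulation (capacity=6):
  1. access fox: MISS. Cache: [fox]
  2. access fox: HIT. Next use of fox: step 3. Cache: [fox]
  3. access fox: HIT. Next use of fox: step 4. Cache: [fox]
  4. access fox: HIT. Next use of fox: step 5. Cache: [fox]
  5. access fox: HIT. Next use of fox: step 7. Cache: [fox]
  6. access owl: MISS. Cache: [fox owl]
  7. access fox: HIT. Next use of fox: step 11. Cache: [fox owl]
  8. access grape: MISS. Cache: [fox owl grape]
  9. access hen: MISS. Cache: [fox owl grape hen]
  10. access grape: HIT. Next use of grape: step 14. Cache: [fox owl grape hen]
  11. access fox: HIT. Next use of fox: step 13. Cache: [fox owl grape hen]
  12. access owl: HIT. Next use of owl: step 18. Cache: [fox owl grape hen]
  13. access fox: HIT. Next use of fox: step 17. Cache: [fox owl grape hen]
  14. access grape: HIT. Next use of grape: step 16. Cache: [fox owl grape hen]
  15. access ant: MISS. Cache: [fox owl grape hen ant]
  16. access grape: HIT. Next use of grape: never. Cache: [fox owl grape hen ant]
  17. access fox: HIT. Next use of fox: never. Cache: [fox owl grape hen ant]
  18. access owl: HIT. Next use of owl: never. Cache: [fox owl grape hen ant]
  19. access hen: HIT. Next use of hen: never. Cache: [fox owl grape hen ant]
  20. access ram: MISS. Cache: [fox owl grape hen ant ram]
  21. access mango: MISS, evict fox (next use: never). Cache: [owl grape hen ant ram mango]
Total: 14 hits, 7 misses, 1 evictions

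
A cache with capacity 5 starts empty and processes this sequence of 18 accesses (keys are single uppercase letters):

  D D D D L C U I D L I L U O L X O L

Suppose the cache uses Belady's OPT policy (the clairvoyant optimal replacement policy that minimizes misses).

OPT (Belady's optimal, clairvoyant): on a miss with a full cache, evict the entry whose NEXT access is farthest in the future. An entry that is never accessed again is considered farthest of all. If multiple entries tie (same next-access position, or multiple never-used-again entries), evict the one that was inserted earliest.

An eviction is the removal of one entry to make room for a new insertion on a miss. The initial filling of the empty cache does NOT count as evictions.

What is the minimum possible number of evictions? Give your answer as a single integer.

OPT (Belady) simulation (capacity=5):
  1. access D: MISS. Cache: [D]
  2. access D: HIT. Next use of D: step 3. Cache: [D]
  3. access D: HIT. Next use of D: step 4. Cache: [D]
  4. access D: HIT. Next use of D: step 9. Cache: [D]
  5. access L: MISS. Cache: [D L]
  6. access C: MISS. Cache: [D L C]
  7. access U: MISS. Cache: [D L C U]
  8. access I: MISS. Cache: [D L C U I]
  9. access D: HIT. Next use of D: never. Cache: [D L C U I]
  10. access L: HIT. Next use of L: step 12. Cache: [D L C U I]
  11. access I: HIT. Next use of I: never. Cache: [D L C U I]
  12. access L: HIT. Next use of L: step 15. Cache: [D L C U I]
  13. access U: HIT. Next use of U: never. Cache: [D L C U I]
  14. access O: MISS, evict D (next use: never). Cache: [L C U I O]
  15. access L: HIT. Next use of L: step 18. Cache: [L C U I O]
  16. access X: MISS, evict C (next use: never). Cache: [L U I O X]
  17. access O: HIT. Next use of O: never. Cache: [L U I O X]
  18. access L: HIT. Next use of L: never. Cache: [L U I O X]
Total: 11 hits, 7 misses, 2 evictions

Answer: 2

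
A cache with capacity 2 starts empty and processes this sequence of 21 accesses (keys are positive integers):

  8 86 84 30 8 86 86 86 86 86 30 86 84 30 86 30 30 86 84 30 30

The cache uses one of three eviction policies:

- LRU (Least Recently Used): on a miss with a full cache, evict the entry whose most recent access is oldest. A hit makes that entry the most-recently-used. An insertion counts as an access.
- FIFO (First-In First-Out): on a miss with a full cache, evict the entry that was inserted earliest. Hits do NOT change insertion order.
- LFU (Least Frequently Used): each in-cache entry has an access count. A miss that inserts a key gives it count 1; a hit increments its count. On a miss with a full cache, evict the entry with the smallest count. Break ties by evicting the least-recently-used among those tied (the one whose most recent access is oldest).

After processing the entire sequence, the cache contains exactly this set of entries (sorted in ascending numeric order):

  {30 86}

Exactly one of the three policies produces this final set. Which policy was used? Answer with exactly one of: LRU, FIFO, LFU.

Simulating under each policy and comparing final sets:
  LRU: final set = {30 84} -> differs
  FIFO: final set = {30 84} -> differs
  LFU: final set = {30 86} -> MATCHES target
Only LFU produces the target set.

Answer: LFU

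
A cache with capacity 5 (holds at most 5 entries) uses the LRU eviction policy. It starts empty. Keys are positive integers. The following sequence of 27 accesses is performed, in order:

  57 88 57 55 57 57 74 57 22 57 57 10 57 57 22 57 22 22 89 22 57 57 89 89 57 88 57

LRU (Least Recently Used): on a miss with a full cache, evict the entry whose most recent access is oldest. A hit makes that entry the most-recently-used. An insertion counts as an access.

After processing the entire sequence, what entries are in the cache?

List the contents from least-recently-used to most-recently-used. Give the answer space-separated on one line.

LRU simulation (capacity=5):
  1. access 57: MISS. Cache (LRU->MRU): [57]
  2. access 88: MISS. Cache (LRU->MRU): [57 88]
  3. access 57: HIT. Cache (LRU->MRU): [88 57]
  4. access 55: MISS. Cache (LRU->MRU): [88 57 55]
  5. access 57: HIT. Cache (LRU->MRU): [88 55 57]
  6. access 57: HIT. Cache (LRU->MRU): [88 55 57]
  7. access 74: MISS. Cache (LRU->MRU): [88 55 57 74]
  8. access 57: HIT. Cache (LRU->MRU): [88 55 74 57]
  9. access 22: MISS. Cache (LRU->MRU): [88 55 74 57 22]
  10. access 57: HIT. Cache (LRU->MRU): [88 55 74 22 57]
  11. access 57: HIT. Cache (LRU->MRU): [88 55 74 22 57]
  12. access 10: MISS, evict 88. Cache (LRU->MRU): [55 74 22 57 10]
  13. access 57: HIT. Cache (LRU->MRU): [55 74 22 10 57]
  14. access 57: HIT. Cache (LRU->MRU): [55 74 22 10 57]
  15. access 22: HIT. Cache (LRU->MRU): [55 74 10 57 22]
  16. access 57: HIT. Cache (LRU->MRU): [55 74 10 22 57]
  17. access 22: HIT. Cache (LRU->MRU): [55 74 10 57 22]
  18. access 22: HIT. Cache (LRU->MRU): [55 74 10 57 22]
  19. access 89: MISS, evict 55. Cache (LRU->MRU): [74 10 57 22 89]
  20. access 22: HIT. Cache (LRU->MRU): [74 10 57 89 22]
  21. access 57: HIT. Cache (LRU->MRU): [74 10 89 22 57]
  22. access 57: HIT. Cache (LRU->MRU): [74 10 89 22 57]
  23. access 89: HIT. Cache (LRU->MRU): [74 10 22 57 89]
  24. access 89: HIT. Cache (LRU->MRU): [74 10 22 57 89]
  25. access 57: HIT. Cache (LRU->MRU): [74 10 22 89 57]
  26. access 88: MISS, evict 74. Cache (LRU->MRU): [10 22 89 57 88]
  27. access 57: HIT. Cache (LRU->MRU): [10 22 89 88 57]
Total: 19 hits, 8 misses, 3 evictions

Answer: 10 22 89 88 57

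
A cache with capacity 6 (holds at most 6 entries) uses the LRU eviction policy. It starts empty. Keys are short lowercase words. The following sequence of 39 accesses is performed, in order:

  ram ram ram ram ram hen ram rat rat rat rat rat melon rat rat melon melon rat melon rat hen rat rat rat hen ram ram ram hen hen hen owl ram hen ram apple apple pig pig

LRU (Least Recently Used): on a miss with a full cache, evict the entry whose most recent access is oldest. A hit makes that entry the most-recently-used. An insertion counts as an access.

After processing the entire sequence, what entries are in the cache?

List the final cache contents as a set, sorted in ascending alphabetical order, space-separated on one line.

LRU simulation (capacity=6):
  1. access ram: MISS. Cache (LRU->MRU): [ram]
  2. access ram: HIT. Cache (LRU->MRU): [ram]
  3. access ram: HIT. Cache (LRU->MRU): [ram]
  4. access ram: HIT. Cache (LRU->MRU): [ram]
  5. access ram: HIT. Cache (LRU->MRU): [ram]
  6. access hen: MISS. Cache (LRU->MRU): [ram hen]
  7. access ram: HIT. Cache (LRU->MRU): [hen ram]
  8. access rat: MISS. Cache (LRU->MRU): [hen ram rat]
  9. access rat: HIT. Cache (LRU->MRU): [hen ram rat]
  10. access rat: HIT. Cache (LRU->MRU): [hen ram rat]
  11. access rat: HIT. Cache (LRU->MRU): [hen ram rat]
  12. access rat: HIT. Cache (LRU->MRU): [hen ram rat]
  13. access melon: MISS. Cache (LRU->MRU): [hen ram rat melon]
  14. access rat: HIT. Cache (LRU->MRU): [hen ram melon rat]
  15. access rat: HIT. Cache (LRU->MRU): [hen ram melon rat]
  16. access melon: HIT. Cache (LRU->MRU): [hen ram rat melon]
  17. access melon: HIT. Cache (LRU->MRU): [hen ram rat melon]
  18. access rat: HIT. Cache (LRU->MRU): [hen ram melon rat]
  19. access melon: HIT. Cache (LRU->MRU): [hen ram rat melon]
  20. access rat: HIT. Cache (LRU->MRU): [hen ram melon rat]
  21. access hen: HIT. Cache (LRU->MRU): [ram melon rat hen]
  22. access rat: HIT. Cache (LRU->MRU): [ram melon hen rat]
  23. access rat: HIT. Cache (LRU->MRU): [ram melon hen rat]
  24. access rat: HIT. Cache (LRU->MRU): [ram melon hen rat]
  25. access hen: HIT. Cache (LRU->MRU): [ram melon rat hen]
  26. access ram: HIT. Cache (LRU->MRU): [melon rat hen ram]
  27. access ram: HIT. Cache (LRU->MRU): [melon rat hen ram]
  28. access ram: HIT. Cache (LRU->MRU): [melon rat hen ram]
  29. access hen: HIT. Cache (LRU->MRU): [melon rat ram hen]
  30. access hen: HIT. Cache (LRU->MRU): [melon rat ram hen]
  31. access hen: HIT. Cache (LRU->MRU): [melon rat ram hen]
  32. access owl: MISS. Cache (LRU->MRU): [melon rat ram hen owl]
  33. access ram: HIT. Cache (LRU->MRU): [melon rat hen owl ram]
  34. access hen: HIT. Cache (LRU->MRU): [melon rat owl ram hen]
  35. access ram: HIT. Cache (LRU->MRU): [melon rat owl hen ram]
  36. access apple: MISS. Cache (LRU->MRU): [melon rat owl hen ram apple]
  37. access apple: HIT. Cache (LRU->MRU): [melon rat owl hen ram apple]
  38. access pig: MISS, evict melon. Cache (LRU->MRU): [rat owl hen ram apple pig]
  39. access pig: HIT. Cache (LRU->MRU): [rat owl hen ram apple pig]
Total: 32 hits, 7 misses, 1 evictions

Answer: apple hen owl pig ram rat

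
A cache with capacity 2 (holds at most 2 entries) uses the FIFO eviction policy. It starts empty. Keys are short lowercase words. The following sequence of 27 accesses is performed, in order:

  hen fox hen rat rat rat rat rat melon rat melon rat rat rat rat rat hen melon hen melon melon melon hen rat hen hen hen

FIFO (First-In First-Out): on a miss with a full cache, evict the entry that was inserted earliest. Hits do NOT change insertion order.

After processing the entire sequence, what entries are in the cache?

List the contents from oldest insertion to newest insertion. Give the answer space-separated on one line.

Answer: hen rat

Derivation:
FIFO simulation (capacity=2):
  1. access hen: MISS. Cache (old->new): [hen]
  2. access fox: MISS. Cache (old->new): [hen fox]
  3. access hen: HIT. Cache (old->new): [hen fox]
  4. access rat: MISS, evict hen. Cache (old->new): [fox rat]
  5. access rat: HIT. Cache (old->new): [fox rat]
  6. access rat: HIT. Cache (old->new): [fox rat]
  7. access rat: HIT. Cache (old->new): [fox rat]
  8. access rat: HIT. Cache (old->new): [fox rat]
  9. access melon: MISS, evict fox. Cache (old->new): [rat melon]
  10. access rat: HIT. Cache (old->new): [rat melon]
  11. access melon: HIT. Cache (old->new): [rat melon]
  12. access rat: HIT. Cache (old->new): [rat melon]
  13. access rat: HIT. Cache (old->new): [rat melon]
  14. access rat: HIT. Cache (old->new): [rat melon]
  15. access rat: HIT. Cache (old->new): [rat melon]
  16. access rat: HIT. Cache (old->new): [rat melon]
  17. access hen: MISS, evict rat. Cache (old->new): [melon hen]
  18. access melon: HIT. Cache (old->new): [melon hen]
  19. access hen: HIT. Cache (old->new): [melon hen]
  20. access melon: HIT. Cache (old->new): [melon hen]
  21. access melon: HIT. Cache (old->new): [melon hen]
  22. access melon: HIT. Cache (old->new): [melon hen]
  23. access hen: HIT. Cache (old->new): [melon hen]
  24. access rat: MISS, evict melon. Cache (old->new): [hen rat]
  25. access hen: HIT. Cache (old->new): [hen rat]
  26. access hen: HIT. Cache (old->new): [hen rat]
  27. access hen: HIT. Cache (old->new): [hen rat]
Total: 21 hits, 6 misses, 4 evictions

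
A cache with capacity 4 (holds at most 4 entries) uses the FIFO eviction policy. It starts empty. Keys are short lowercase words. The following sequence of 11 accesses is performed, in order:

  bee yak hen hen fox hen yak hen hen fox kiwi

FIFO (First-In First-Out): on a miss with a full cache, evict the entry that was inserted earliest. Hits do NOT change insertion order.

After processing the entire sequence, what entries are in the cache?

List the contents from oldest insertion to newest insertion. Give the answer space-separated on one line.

FIFO simulation (capacity=4):
  1. access bee: MISS. Cache (old->new): [bee]
  2. access yak: MISS. Cache (old->new): [bee yak]
  3. access hen: MISS. Cache (old->new): [bee yak hen]
  4. access hen: HIT. Cache (old->new): [bee yak hen]
  5. access fox: MISS. Cache (old->new): [bee yak hen fox]
  6. access hen: HIT. Cache (old->new): [bee yak hen fox]
  7. access yak: HIT. Cache (old->new): [bee yak hen fox]
  8. access hen: HIT. Cache (old->new): [bee yak hen fox]
  9. access hen: HIT. Cache (old->new): [bee yak hen fox]
  10. access fox: HIT. Cache (old->new): [bee yak hen fox]
  11. access kiwi: MISS, evict bee. Cache (old->new): [yak hen fox kiwi]
Total: 6 hits, 5 misses, 1 evictions

Answer: yak hen fox kiwi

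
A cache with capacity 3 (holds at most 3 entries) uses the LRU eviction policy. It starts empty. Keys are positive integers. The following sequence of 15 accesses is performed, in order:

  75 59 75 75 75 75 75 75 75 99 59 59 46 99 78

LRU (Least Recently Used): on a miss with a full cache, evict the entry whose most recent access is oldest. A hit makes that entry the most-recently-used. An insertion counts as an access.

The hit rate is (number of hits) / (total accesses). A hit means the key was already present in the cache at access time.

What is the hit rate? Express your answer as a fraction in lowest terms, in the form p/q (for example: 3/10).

Answer: 2/3

Derivation:
LRU simulation (capacity=3):
  1. access 75: MISS. Cache (LRU->MRU): [75]
  2. access 59: MISS. Cache (LRU->MRU): [75 59]
  3. access 75: HIT. Cache (LRU->MRU): [59 75]
  4. access 75: HIT. Cache (LRU->MRU): [59 75]
  5. access 75: HIT. Cache (LRU->MRU): [59 75]
  6. access 75: HIT. Cache (LRU->MRU): [59 75]
  7. access 75: HIT. Cache (LRU->MRU): [59 75]
  8. access 75: HIT. Cache (LRU->MRU): [59 75]
  9. access 75: HIT. Cache (LRU->MRU): [59 75]
  10. access 99: MISS. Cache (LRU->MRU): [59 75 99]
  11. access 59: HIT. Cache (LRU->MRU): [75 99 59]
  12. access 59: HIT. Cache (LRU->MRU): [75 99 59]
  13. access 46: MISS, evict 75. Cache (LRU->MRU): [99 59 46]
  14. access 99: HIT. Cache (LRU->MRU): [59 46 99]
  15. access 78: MISS, evict 59. Cache (LRU->MRU): [46 99 78]
Total: 10 hits, 5 misses, 2 evictions

Hit rate = 10/15 = 2/3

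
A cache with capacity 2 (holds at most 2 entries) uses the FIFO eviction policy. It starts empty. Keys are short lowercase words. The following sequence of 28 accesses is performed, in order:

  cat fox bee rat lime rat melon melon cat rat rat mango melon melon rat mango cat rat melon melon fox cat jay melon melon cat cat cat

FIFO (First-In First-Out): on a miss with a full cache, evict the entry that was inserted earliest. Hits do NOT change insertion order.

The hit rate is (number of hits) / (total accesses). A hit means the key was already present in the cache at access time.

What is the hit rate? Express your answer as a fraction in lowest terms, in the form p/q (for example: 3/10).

Answer: 2/7

Derivation:
FIFO simulation (capacity=2):
  1. access cat: MISS. Cache (old->new): [cat]
  2. access fox: MISS. Cache (old->new): [cat fox]
  3. access bee: MISS, evict cat. Cache (old->new): [fox bee]
  4. access rat: MISS, evict fox. Cache (old->new): [bee rat]
  5. access lime: MISS, evict bee. Cache (old->new): [rat lime]
  6. access rat: HIT. Cache (old->new): [rat lime]
  7. access melon: MISS, evict rat. Cache (old->new): [lime melon]
  8. access melon: HIT. Cache (old->new): [lime melon]
  9. access cat: MISS, evict lime. Cache (old->new): [melon cat]
  10. access rat: MISS, evict melon. Cache (old->new): [cat rat]
  11. access rat: HIT. Cache (old->new): [cat rat]
  12. access mango: MISS, evict cat. Cache (old->new): [rat mango]
  13. access melon: MISS, evict rat. Cache (old->new): [mango melon]
  14. access melon: HIT. Cache (old->new): [mango melon]
  15. access rat: MISS, evict mango. Cache (old->new): [melon rat]
  16. access mango: MISS, evict melon. Cache (old->new): [rat mango]
  17. access cat: MISS, evict rat. Cache (old->new): [mango cat]
  18. access rat: MISS, evict mango. Cache (old->new): [cat rat]
  19. access melon: MISS, evict cat. Cache (old->new): [rat melon]
  20. access melon: HIT. Cache (old->new): [rat melon]
  21. access fox: MISS, evict rat. Cache (old->new): [melon fox]
  22. access cat: MISS, evict melon. Cache (old->new): [fox cat]
  23. access jay: MISS, evict fox. Cache (old->new): [cat jay]
  24. access melon: MISS, evict cat. Cache (old->new): [jay melon]
  25. access melon: HIT. Cache (old->new): [jay melon]
  26. access cat: MISS, evict jay. Cache (old->new): [melon cat]
  27. access cat: HIT. Cache (old->new): [melon cat]
  28. access cat: HIT. Cache (old->new): [melon cat]
Total: 8 hits, 20 misses, 18 evictions

Hit rate = 8/28 = 2/7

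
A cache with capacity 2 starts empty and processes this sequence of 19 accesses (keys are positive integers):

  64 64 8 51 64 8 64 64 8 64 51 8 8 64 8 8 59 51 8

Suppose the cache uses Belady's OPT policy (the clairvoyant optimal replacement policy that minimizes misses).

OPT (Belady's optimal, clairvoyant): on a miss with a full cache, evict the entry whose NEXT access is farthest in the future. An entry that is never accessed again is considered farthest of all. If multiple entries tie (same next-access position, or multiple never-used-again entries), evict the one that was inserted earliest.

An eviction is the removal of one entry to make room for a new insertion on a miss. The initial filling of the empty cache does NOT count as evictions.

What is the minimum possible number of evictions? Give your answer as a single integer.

OPT (Belady) simulation (capacity=2):
  1. access 64: MISS. Cache: [64]
  2. access 64: HIT. Next use of 64: step 5. Cache: [64]
  3. access 8: MISS. Cache: [64 8]
  4. access 51: MISS, evict 8 (next use: step 6). Cache: [64 51]
  5. access 64: HIT. Next use of 64: step 7. Cache: [64 51]
  6. access 8: MISS, evict 51 (next use: step 11). Cache: [64 8]
  7. access 64: HIT. Next use of 64: step 8. Cache: [64 8]
  8. access 64: HIT. Next use of 64: step 10. Cache: [64 8]
  9. access 8: HIT. Next use of 8: step 12. Cache: [64 8]
  10. access 64: HIT. Next use of 64: step 14. Cache: [64 8]
  11. access 51: MISS, evict 64 (next use: step 14). Cache: [8 51]
  12. access 8: HIT. Next use of 8: step 13. Cache: [8 51]
  13. access 8: HIT. Next use of 8: step 15. Cache: [8 51]
  14. access 64: MISS, evict 51 (next use: step 18). Cache: [8 64]
  15. access 8: HIT. Next use of 8: step 16. Cache: [8 64]
  16. access 8: HIT. Next use of 8: step 19. Cache: [8 64]
  17. access 59: MISS, evict 64 (next use: never). Cache: [8 59]
  18. access 51: MISS, evict 59 (next use: never). Cache: [8 51]
  19. access 8: HIT. Next use of 8: never. Cache: [8 51]
Total: 11 hits, 8 misses, 6 evictions

Answer: 6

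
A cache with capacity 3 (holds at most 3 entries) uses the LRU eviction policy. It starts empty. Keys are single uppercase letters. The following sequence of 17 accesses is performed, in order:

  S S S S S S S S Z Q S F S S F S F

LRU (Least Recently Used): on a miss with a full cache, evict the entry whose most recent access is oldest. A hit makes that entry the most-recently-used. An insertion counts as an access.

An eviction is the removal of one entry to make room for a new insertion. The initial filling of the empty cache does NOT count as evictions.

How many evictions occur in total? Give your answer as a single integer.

LRU simulation (capacity=3):
  1. access S: MISS. Cache (LRU->MRU): [S]
  2. access S: HIT. Cache (LRU->MRU): [S]
  3. access S: HIT. Cache (LRU->MRU): [S]
  4. access S: HIT. Cache (LRU->MRU): [S]
  5. access S: HIT. Cache (LRU->MRU): [S]
  6. access S: HIT. Cache (LRU->MRU): [S]
  7. access S: HIT. Cache (LRU->MRU): [S]
  8. access S: HIT. Cache (LRU->MRU): [S]
  9. access Z: MISS. Cache (LRU->MRU): [S Z]
  10. access Q: MISS. Cache (LRU->MRU): [S Z Q]
  11. access S: HIT. Cache (LRU->MRU): [Z Q S]
  12. access F: MISS, evict Z. Cache (LRU->MRU): [Q S F]
  13. access S: HIT. Cache (LRU->MRU): [Q F S]
  14. access S: HIT. Cache (LRU->MRU): [Q F S]
  15. access F: HIT. Cache (LRU->MRU): [Q S F]
  16. access S: HIT. Cache (LRU->MRU): [Q F S]
  17. access F: HIT. Cache (LRU->MRU): [Q S F]
Total: 13 hits, 4 misses, 1 evictions

Answer: 1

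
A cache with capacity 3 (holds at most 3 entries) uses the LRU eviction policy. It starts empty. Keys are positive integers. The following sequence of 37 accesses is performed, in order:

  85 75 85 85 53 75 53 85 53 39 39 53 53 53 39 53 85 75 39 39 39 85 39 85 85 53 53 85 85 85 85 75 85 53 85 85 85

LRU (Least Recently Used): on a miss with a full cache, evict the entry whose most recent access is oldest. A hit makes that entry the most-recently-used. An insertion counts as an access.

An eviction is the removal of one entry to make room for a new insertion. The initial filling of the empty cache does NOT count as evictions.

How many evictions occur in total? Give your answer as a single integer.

Answer: 5

Derivation:
LRU simulation (capacity=3):
  1. access 85: MISS. Cache (LRU->MRU): [85]
  2. access 75: MISS. Cache (LRU->MRU): [85 75]
  3. access 85: HIT. Cache (LRU->MRU): [75 85]
  4. access 85: HIT. Cache (LRU->MRU): [75 85]
  5. access 53: MISS. Cache (LRU->MRU): [75 85 53]
  6. access 75: HIT. Cache (LRU->MRU): [85 53 75]
  7. access 53: HIT. Cache (LRU->MRU): [85 75 53]
  8. access 85: HIT. Cache (LRU->MRU): [75 53 85]
  9. access 53: HIT. Cache (LRU->MRU): [75 85 53]
  10. access 39: MISS, evict 75. Cache (LRU->MRU): [85 53 39]
  11. access 39: HIT. Cache (LRU->MRU): [85 53 39]
  12. access 53: HIT. Cache (LRU->MRU): [85 39 53]
  13. access 53: HIT. Cache (LRU->MRU): [85 39 53]
  14. access 53: HIT. Cache (LRU->MRU): [85 39 53]
  15. access 39: HIT. Cache (LRU->MRU): [85 53 39]
  16. access 53: HIT. Cache (LRU->MRU): [85 39 53]
  17. access 85: HIT. Cache (LRU->MRU): [39 53 85]
  18. access 75: MISS, evict 39. Cache (LRU->MRU): [53 85 75]
  19. access 39: MISS, evict 53. Cache (LRU->MRU): [85 75 39]
  20. access 39: HIT. Cache (LRU->MRU): [85 75 39]
  21. access 39: HIT. Cache (LRU->MRU): [85 75 39]
  22. access 85: HIT. Cache (LRU->MRU): [75 39 85]
  23. access 39: HIT. Cache (LRU->MRU): [75 85 39]
  24. access 85: HIT. Cache (LRU->MRU): [75 39 85]
  25. access 85: HIT. Cache (LRU->MRU): [75 39 85]
  26. access 53: MISS, evict 75. Cache (LRU->MRU): [39 85 53]
  27. access 53: HIT. Cache (LRU->MRU): [39 85 53]
  28. access 85: HIT. Cache (LRU->MRU): [39 53 85]
  29. access 85: HIT. Cache (LRU->MRU): [39 53 85]
  30. access 85: HIT. Cache (LRU->MRU): [39 53 85]
  31. access 85: HIT. Cache (LRU->MRU): [39 53 85]
  32. access 75: MISS, evict 39. Cache (LRU->MRU): [53 85 75]
  33. access 85: HIT. Cache (LRU->MRU): [53 75 85]
  34. access 53: HIT. Cache (LRU->MRU): [75 85 53]
  35. access 85: HIT. Cache (LRU->MRU): [75 53 85]
  36. access 85: HIT. Cache (LRU->MRU): [75 53 85]
  37. access 85: HIT. Cache (LRU->MRU): [75 53 85]
Total: 29 hits, 8 misses, 5 evictions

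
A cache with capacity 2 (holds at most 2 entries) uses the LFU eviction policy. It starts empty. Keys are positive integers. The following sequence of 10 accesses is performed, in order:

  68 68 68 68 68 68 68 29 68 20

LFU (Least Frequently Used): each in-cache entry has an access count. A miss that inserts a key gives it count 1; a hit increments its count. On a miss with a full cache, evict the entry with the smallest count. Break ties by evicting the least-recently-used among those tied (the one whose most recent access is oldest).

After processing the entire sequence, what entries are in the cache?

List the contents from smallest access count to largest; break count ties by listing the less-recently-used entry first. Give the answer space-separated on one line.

Answer: 20 68

Derivation:
LFU simulation (capacity=2):
  1. access 68: MISS. Cache: [68(c=1)]
  2. access 68: HIT, count now 2. Cache: [68(c=2)]
  3. access 68: HIT, count now 3. Cache: [68(c=3)]
  4. access 68: HIT, count now 4. Cache: [68(c=4)]
  5. access 68: HIT, count now 5. Cache: [68(c=5)]
  6. access 68: HIT, count now 6. Cache: [68(c=6)]
  7. access 68: HIT, count now 7. Cache: [68(c=7)]
  8. access 29: MISS. Cache: [29(c=1) 68(c=7)]
  9. access 68: HIT, count now 8. Cache: [29(c=1) 68(c=8)]
  10. access 20: MISS, evict 29(c=1). Cache: [20(c=1) 68(c=8)]
Total: 7 hits, 3 misses, 1 evictions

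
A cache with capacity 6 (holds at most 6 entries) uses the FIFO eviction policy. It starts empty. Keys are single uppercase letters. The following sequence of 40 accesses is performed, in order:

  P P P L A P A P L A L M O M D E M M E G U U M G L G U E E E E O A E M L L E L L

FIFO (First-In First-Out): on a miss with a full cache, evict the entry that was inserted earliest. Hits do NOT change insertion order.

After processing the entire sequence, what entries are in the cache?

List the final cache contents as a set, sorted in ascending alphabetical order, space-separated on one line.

FIFO simulation (capacity=6):
  1. access P: MISS. Cache (old->new): [P]
  2. access P: HIT. Cache (old->new): [P]
  3. access P: HIT. Cache (old->new): [P]
  4. access L: MISS. Cache (old->new): [P L]
  5. access A: MISS. Cache (old->new): [P L A]
  6. access P: HIT. Cache (old->new): [P L A]
  7. access A: HIT. Cache (old->new): [P L A]
  8. access P: HIT. Cache (old->new): [P L A]
  9. access L: HIT. Cache (old->new): [P L A]
  10. access A: HIT. Cache (old->new): [P L A]
  11. access L: HIT. Cache (old->new): [P L A]
  12. access M: MISS. Cache (old->new): [P L A M]
  13. access O: MISS. Cache (old->new): [P L A M O]
  14. access M: HIT. Cache (old->new): [P L A M O]
  15. access D: MISS. Cache (old->new): [P L A M O D]
  16. access E: MISS, evict P. Cache (old->new): [L A M O D E]
  17. access M: HIT. Cache (old->new): [L A M O D E]
  18. access M: HIT. Cache (old->new): [L A M O D E]
  19. access E: HIT. Cache (old->new): [L A M O D E]
  20. access G: MISS, evict L. Cache (old->new): [A M O D E G]
  21. access U: MISS, evict A. Cache (old->new): [M O D E G U]
  22. access U: HIT. Cache (old->new): [M O D E G U]
  23. access M: HIT. Cache (old->new): [M O D E G U]
  24. access G: HIT. Cache (old->new): [M O D E G U]
  25. access L: MISS, evict M. Cache (old->new): [O D E G U L]
  26. access G: HIT. Cache (old->new): [O D E G U L]
  27. access U: HIT. Cache (old->new): [O D E G U L]
  28. access E: HIT. Cache (old->new): [O D E G U L]
  29. access E: HIT. Cache (old->new): [O D E G U L]
  30. access E: HIT. Cache (old->new): [O D E G U L]
  31. access E: HIT. Cache (old->new): [O D E G U L]
  32. access O: HIT. Cache (old->new): [O D E G U L]
  33. access A: MISS, evict O. Cache (old->new): [D E G U L A]
  34. access E: HIT. Cache (old->new): [D E G U L A]
  35. access M: MISS, evict D. Cache (old->new): [E G U L A M]
  36. access L: HIT. Cache (old->new): [E G U L A M]
  37. access L: HIT. Cache (old->new): [E G U L A M]
  38. access E: HIT. Cache (old->new): [E G U L A M]
  39. access L: HIT. Cache (old->new): [E G U L A M]
  40. access L: HIT. Cache (old->new): [E G U L A M]
Total: 28 hits, 12 misses, 6 evictions

Answer: A E G L M U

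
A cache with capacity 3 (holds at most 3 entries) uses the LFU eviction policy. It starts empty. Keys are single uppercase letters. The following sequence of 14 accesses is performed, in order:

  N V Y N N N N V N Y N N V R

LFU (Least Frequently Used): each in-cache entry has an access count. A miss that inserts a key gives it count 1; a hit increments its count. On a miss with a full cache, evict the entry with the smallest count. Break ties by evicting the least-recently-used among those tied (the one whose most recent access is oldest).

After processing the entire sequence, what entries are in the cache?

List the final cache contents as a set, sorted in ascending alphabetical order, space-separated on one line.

Answer: N R V

Derivation:
LFU simulation (capacity=3):
  1. access N: MISS. Cache: [N(c=1)]
  2. access V: MISS. Cache: [N(c=1) V(c=1)]
  3. access Y: MISS. Cache: [N(c=1) V(c=1) Y(c=1)]
  4. access N: HIT, count now 2. Cache: [V(c=1) Y(c=1) N(c=2)]
  5. access N: HIT, count now 3. Cache: [V(c=1) Y(c=1) N(c=3)]
  6. access N: HIT, count now 4. Cache: [V(c=1) Y(c=1) N(c=4)]
  7. access N: HIT, count now 5. Cache: [V(c=1) Y(c=1) N(c=5)]
  8. access V: HIT, count now 2. Cache: [Y(c=1) V(c=2) N(c=5)]
  9. access N: HIT, count now 6. Cache: [Y(c=1) V(c=2) N(c=6)]
  10. access Y: HIT, count now 2. Cache: [V(c=2) Y(c=2) N(c=6)]
  11. access N: HIT, count now 7. Cache: [V(c=2) Y(c=2) N(c=7)]
  12. access N: HIT, count now 8. Cache: [V(c=2) Y(c=2) N(c=8)]
  13. access V: HIT, count now 3. Cache: [Y(c=2) V(c=3) N(c=8)]
  14. access R: MISS, evict Y(c=2). Cache: [R(c=1) V(c=3) N(c=8)]
Total: 10 hits, 4 misses, 1 evictions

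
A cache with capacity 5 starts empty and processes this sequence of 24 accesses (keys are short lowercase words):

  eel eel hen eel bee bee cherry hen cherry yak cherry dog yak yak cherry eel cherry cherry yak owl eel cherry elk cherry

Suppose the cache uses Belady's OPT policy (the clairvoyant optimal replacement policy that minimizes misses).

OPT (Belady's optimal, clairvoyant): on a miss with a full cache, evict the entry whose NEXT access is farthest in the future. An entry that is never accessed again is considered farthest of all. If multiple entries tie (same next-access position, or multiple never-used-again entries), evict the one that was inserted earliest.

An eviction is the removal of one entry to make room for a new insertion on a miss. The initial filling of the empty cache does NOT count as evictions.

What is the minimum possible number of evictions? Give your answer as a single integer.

OPT (Belady) simulation (capacity=5):
  1. access eel: MISS. Cache: [eel]
  2. access eel: HIT. Next use of eel: step 4. Cache: [eel]
  3. access hen: MISS. Cache: [eel hen]
  4. access eel: HIT. Next use of eel: step 16. Cache: [eel hen]
  5. access bee: MISS. Cache: [eel hen bee]
  6. access bee: HIT. Next use of bee: never. Cache: [eel hen bee]
  7. access cherry: MISS. Cache: [eel hen bee cherry]
  8. access hen: HIT. Next use of hen: never. Cache: [eel hen bee cherry]
  9. access cherry: HIT. Next use of cherry: step 11. Cache: [eel hen bee cherry]
  10. access yak: MISS. Cache: [eel hen bee cherry yak]
  11. access cherry: HIT. Next use of cherry: step 15. Cache: [eel hen bee cherry yak]
  12. access dog: MISS, evict hen (next use: never). Cache: [eel bee cherry yak dog]
  13. access yak: HIT. Next use of yak: step 14. Cache: [eel bee cherry yak dog]
  14. access yak: HIT. Next use of yak: step 19. Cache: [eel bee cherry yak dog]
  15. access cherry: HIT. Next use of cherry: step 17. Cache: [eel bee cherry yak dog]
  16. access eel: HIT. Next use of eel: step 21. Cache: [eel bee cherry yak dog]
  17. access cherry: HIT. Next use of cherry: step 18. Cache: [eel bee cherry yak dog]
  18. access cherry: HIT. Next use of cherry: step 22. Cache: [eel bee cherry yak dog]
  19. access yak: HIT. Next use of yak: never. Cache: [eel bee cherry yak dog]
  20. access owl: MISS, evict bee (next use: never). Cache: [eel cherry yak dog owl]
  21. access eel: HIT. Next use of eel: never. Cache: [eel cherry yak dog owl]
  22. access cherry: HIT. Next use of cherry: step 24. Cache: [eel cherry yak dog owl]
  23. access elk: MISS, evict eel (next use: never). Cache: [cherry yak dog owl elk]
  24. access cherry: HIT. Next use of cherry: never. Cache: [cherry yak dog owl elk]
Total: 16 hits, 8 misses, 3 evictions

Answer: 3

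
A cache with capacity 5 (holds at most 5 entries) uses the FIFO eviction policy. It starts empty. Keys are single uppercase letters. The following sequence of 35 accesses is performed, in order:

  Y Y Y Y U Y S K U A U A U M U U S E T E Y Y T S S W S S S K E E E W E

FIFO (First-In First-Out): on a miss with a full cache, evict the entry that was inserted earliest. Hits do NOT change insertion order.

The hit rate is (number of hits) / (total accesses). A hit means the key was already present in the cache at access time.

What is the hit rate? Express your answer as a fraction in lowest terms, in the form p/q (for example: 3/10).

FIFO simulation (capacity=5):
  1. access Y: MISS. Cache (old->new): [Y]
  2. access Y: HIT. Cache (old->new): [Y]
  3. access Y: HIT. Cache (old->new): [Y]
  4. access Y: HIT. Cache (old->new): [Y]
  5. access U: MISS. Cache (old->new): [Y U]
  6. access Y: HIT. Cache (old->new): [Y U]
  7. access S: MISS. Cache (old->new): [Y U S]
  8. access K: MISS. Cache (old->new): [Y U S K]
  9. access U: HIT. Cache (old->new): [Y U S K]
  10. access A: MISS. Cache (old->new): [Y U S K A]
  11. access U: HIT. Cache (old->new): [Y U S K A]
  12. access A: HIT. Cache (old->new): [Y U S K A]
  13. access U: HIT. Cache (old->new): [Y U S K A]
  14. access M: MISS, evict Y. Cache (old->new): [U S K A M]
  15. access U: HIT. Cache (old->new): [U S K A M]
  16. access U: HIT. Cache (old->new): [U S K A M]
  17. access S: HIT. Cache (old->new): [U S K A M]
  18. access E: MISS, evict U. Cache (old->new): [S K A M E]
  19. access T: MISS, evict S. Cache (old->new): [K A M E T]
  20. access E: HIT. Cache (old->new): [K A M E T]
  21. access Y: MISS, evict K. Cache (old->new): [A M E T Y]
  22. access Y: HIT. Cache (old->new): [A M E T Y]
  23. access T: HIT. Cache (old->new): [A M E T Y]
  24. access S: MISS, evict A. Cache (old->new): [M E T Y S]
  25. access S: HIT. Cache (old->new): [M E T Y S]
  26. access W: MISS, evict M. Cache (old->new): [E T Y S W]
  27. access S: HIT. Cache (old->new): [E T Y S W]
  28. access S: HIT. Cache (old->new): [E T Y S W]
  29. access S: HIT. Cache (old->new): [E T Y S W]
  30. access K: MISS, evict E. Cache (old->new): [T Y S W K]
  31. access E: MISS, evict T. Cache (old->new): [Y S W K E]
  32. access E: HIT. Cache (old->new): [Y S W K E]
  33. access E: HIT. Cache (old->new): [Y S W K E]
  34. access W: HIT. Cache (old->new): [Y S W K E]
  35. access E: HIT. Cache (old->new): [Y S W K E]
Total: 22 hits, 13 misses, 8 evictions

Hit rate = 22/35

Answer: 22/35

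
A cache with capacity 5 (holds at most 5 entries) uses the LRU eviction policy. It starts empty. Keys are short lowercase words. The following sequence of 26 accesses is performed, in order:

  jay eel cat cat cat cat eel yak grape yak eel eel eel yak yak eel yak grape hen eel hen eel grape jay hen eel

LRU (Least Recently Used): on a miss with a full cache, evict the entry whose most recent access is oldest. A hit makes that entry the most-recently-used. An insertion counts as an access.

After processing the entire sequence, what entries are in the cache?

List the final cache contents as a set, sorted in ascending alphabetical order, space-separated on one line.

LRU simulation (capacity=5):
  1. access jay: MISS. Cache (LRU->MRU): [jay]
  2. access eel: MISS. Cache (LRU->MRU): [jay eel]
  3. access cat: MISS. Cache (LRU->MRU): [jay eel cat]
  4. access cat: HIT. Cache (LRU->MRU): [jay eel cat]
  5. access cat: HIT. Cache (LRU->MRU): [jay eel cat]
  6. access cat: HIT. Cache (LRU->MRU): [jay eel cat]
  7. access eel: HIT. Cache (LRU->MRU): [jay cat eel]
  8. access yak: MISS. Cache (LRU->MRU): [jay cat eel yak]
  9. access grape: MISS. Cache (LRU->MRU): [jay cat eel yak grape]
  10. access yak: HIT. Cache (LRU->MRU): [jay cat eel grape yak]
  11. access eel: HIT. Cache (LRU->MRU): [jay cat grape yak eel]
  12. access eel: HIT. Cache (LRU->MRU): [jay cat grape yak eel]
  13. access eel: HIT. Cache (LRU->MRU): [jay cat grape yak eel]
  14. access yak: HIT. Cache (LRU->MRU): [jay cat grape eel yak]
  15. access yak: HIT. Cache (LRU->MRU): [jay cat grape eel yak]
  16. access eel: HIT. Cache (LRU->MRU): [jay cat grape yak eel]
  17. access yak: HIT. Cache (LRU->MRU): [jay cat grape eel yak]
  18. access grape: HIT. Cache (LRU->MRU): [jay cat eel yak grape]
  19. access hen: MISS, evict jay. Cache (LRU->MRU): [cat eel yak grape hen]
  20. access eel: HIT. Cache (LRU->MRU): [cat yak grape hen eel]
  21. access hen: HIT. Cache (LRU->MRU): [cat yak grape eel hen]
  22. access eel: HIT. Cache (LRU->MRU): [cat yak grape hen eel]
  23. access grape: HIT. Cache (LRU->MRU): [cat yak hen eel grape]
  24. access jay: MISS, evict cat. Cache (LRU->MRU): [yak hen eel grape jay]
  25. access hen: HIT. Cache (LRU->MRU): [yak eel grape jay hen]
  26. access eel: HIT. Cache (LRU->MRU): [yak grape jay hen eel]
Total: 19 hits, 7 misses, 2 evictions

Answer: eel grape hen jay yak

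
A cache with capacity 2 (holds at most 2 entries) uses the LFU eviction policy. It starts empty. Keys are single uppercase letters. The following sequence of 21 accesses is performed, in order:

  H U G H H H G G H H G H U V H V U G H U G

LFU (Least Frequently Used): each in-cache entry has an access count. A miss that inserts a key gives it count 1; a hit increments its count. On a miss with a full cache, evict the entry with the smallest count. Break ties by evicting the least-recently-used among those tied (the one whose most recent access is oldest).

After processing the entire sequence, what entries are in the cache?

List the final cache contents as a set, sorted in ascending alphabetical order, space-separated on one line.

LFU simulation (capacity=2):
  1. access H: MISS. Cache: [H(c=1)]
  2. access U: MISS. Cache: [H(c=1) U(c=1)]
  3. access G: MISS, evict H(c=1). Cache: [U(c=1) G(c=1)]
  4. access H: MISS, evict U(c=1). Cache: [G(c=1) H(c=1)]
  5. access H: HIT, count now 2. Cache: [G(c=1) H(c=2)]
  6. access H: HIT, count now 3. Cache: [G(c=1) H(c=3)]
  7. access G: HIT, count now 2. Cache: [G(c=2) H(c=3)]
  8. access G: HIT, count now 3. Cache: [H(c=3) G(c=3)]
  9. access H: HIT, count now 4. Cache: [G(c=3) H(c=4)]
  10. access H: HIT, count now 5. Cache: [G(c=3) H(c=5)]
  11. access G: HIT, count now 4. Cache: [G(c=4) H(c=5)]
  12. access H: HIT, count now 6. Cache: [G(c=4) H(c=6)]
  13. access U: MISS, evict G(c=4). Cache: [U(c=1) H(c=6)]
  14. access V: MISS, evict U(c=1). Cache: [V(c=1) H(c=6)]
  15. access H: HIT, count now 7. Cache: [V(c=1) H(c=7)]
  16. access V: HIT, count now 2. Cache: [V(c=2) H(c=7)]
  17. access U: MISS, evict V(c=2). Cache: [U(c=1) H(c=7)]
  18. access G: MISS, evict U(c=1). Cache: [G(c=1) H(c=7)]
  19. access H: HIT, count now 8. Cache: [G(c=1) H(c=8)]
  20. access U: MISS, evict G(c=1). Cache: [U(c=1) H(c=8)]
  21. access G: MISS, evict U(c=1). Cache: [G(c=1) H(c=8)]
Total: 11 hits, 10 misses, 8 evictions

Answer: G H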